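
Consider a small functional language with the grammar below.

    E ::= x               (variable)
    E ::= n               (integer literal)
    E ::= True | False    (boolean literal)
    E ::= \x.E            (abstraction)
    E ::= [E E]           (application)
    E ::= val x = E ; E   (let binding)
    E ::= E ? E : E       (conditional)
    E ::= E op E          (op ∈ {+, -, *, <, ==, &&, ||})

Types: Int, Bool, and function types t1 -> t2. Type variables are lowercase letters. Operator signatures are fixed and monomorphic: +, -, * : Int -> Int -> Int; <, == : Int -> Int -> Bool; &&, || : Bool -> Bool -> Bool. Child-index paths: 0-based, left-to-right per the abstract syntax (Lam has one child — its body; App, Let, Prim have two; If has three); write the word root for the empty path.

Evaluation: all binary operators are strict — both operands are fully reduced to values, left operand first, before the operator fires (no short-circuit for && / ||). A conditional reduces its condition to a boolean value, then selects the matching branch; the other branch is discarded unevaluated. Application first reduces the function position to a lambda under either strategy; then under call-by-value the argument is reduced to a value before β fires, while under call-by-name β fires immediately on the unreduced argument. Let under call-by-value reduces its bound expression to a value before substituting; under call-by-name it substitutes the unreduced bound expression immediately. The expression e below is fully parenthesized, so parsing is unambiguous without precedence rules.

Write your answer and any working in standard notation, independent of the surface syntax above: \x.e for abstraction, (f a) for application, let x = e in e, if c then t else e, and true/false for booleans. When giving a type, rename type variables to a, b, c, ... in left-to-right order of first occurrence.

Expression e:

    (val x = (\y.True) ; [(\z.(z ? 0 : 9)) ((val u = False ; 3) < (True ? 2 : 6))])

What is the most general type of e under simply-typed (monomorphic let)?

Answer: Int

Working:
\y._ : a -> Bool
let x : a -> Bool
z : b
  unify b ~ Bool
  unify Int ~ Int
\z._ : Bool -> Int
let u : Bool
  unify Int ~ Int
  unify Bool ~ Bool
  unify Int ~ Int
  unify Int ~ Int
  unify Bool -> Int ~ Bool -> c
  unify Bool ~ Bool
  unify Int ~ c
_ _ : Int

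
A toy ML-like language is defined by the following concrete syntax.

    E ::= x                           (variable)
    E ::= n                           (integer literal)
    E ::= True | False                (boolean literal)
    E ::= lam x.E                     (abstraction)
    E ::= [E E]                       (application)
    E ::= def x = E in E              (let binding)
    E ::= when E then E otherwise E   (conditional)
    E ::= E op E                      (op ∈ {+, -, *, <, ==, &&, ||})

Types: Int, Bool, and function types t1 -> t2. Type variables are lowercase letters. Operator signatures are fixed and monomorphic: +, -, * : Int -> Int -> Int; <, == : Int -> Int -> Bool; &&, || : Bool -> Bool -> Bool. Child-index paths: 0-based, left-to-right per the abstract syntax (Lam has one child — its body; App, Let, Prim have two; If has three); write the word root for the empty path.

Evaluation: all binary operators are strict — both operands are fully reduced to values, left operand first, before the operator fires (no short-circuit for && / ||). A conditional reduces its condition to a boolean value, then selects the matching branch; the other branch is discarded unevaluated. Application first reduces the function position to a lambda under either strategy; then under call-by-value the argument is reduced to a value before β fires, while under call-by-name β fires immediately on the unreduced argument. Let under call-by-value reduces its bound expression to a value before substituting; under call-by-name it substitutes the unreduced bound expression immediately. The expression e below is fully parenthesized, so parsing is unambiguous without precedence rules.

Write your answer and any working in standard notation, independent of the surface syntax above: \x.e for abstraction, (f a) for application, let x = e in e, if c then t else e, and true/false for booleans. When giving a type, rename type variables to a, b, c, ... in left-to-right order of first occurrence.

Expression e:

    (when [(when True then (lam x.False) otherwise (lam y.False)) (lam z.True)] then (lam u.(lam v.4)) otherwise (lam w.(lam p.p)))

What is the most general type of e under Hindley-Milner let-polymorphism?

Working:
  unify Bool ~ Bool
\x._ : a -> Bool
\y._ : b -> Bool
  unify a -> Bool ~ b -> Bool
  unify a ~ b
  unify Bool ~ Bool
\z._ : c -> Bool
  unify b -> Bool ~ (c -> Bool) -> d
  unify b ~ c -> Bool
  unify Bool ~ d
_ _ : Bool
  unify Bool ~ Bool
\v._ : f -> Int
\u._ : e -> f -> Int
p : h
\p._ : h -> h
\w._ : g -> h -> h
  unify e -> f -> Int ~ g -> h -> h
  unify e ~ g
  unify f -> Int ~ h -> h
  unify f ~ h
  unify Int ~ h

Answer: a -> Int -> Int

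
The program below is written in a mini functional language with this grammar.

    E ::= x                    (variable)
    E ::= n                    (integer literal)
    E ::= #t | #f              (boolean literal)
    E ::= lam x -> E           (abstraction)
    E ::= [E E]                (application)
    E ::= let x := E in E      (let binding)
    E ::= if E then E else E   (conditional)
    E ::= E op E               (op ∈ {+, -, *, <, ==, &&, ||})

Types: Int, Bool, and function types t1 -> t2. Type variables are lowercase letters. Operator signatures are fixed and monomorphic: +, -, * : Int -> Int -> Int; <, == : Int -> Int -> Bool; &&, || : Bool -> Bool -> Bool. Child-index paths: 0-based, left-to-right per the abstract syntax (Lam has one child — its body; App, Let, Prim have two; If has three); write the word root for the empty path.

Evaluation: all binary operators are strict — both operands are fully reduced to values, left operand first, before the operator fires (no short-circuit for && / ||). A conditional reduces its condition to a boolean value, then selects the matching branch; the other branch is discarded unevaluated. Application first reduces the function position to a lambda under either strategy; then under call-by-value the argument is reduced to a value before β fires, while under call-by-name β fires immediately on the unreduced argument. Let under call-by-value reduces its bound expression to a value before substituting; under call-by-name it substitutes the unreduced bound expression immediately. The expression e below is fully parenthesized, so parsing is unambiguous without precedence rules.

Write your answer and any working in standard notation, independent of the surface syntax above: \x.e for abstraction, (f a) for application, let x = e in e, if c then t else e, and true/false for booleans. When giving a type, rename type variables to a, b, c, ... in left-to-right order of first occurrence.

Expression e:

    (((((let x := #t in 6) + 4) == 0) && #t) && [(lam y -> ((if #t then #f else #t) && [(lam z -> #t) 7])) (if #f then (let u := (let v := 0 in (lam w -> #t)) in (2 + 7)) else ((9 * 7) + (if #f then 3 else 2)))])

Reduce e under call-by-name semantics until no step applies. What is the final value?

Derivation:
step 0: (((((let x = true in 6) + 4) == 0) && true) && ((\y.((if true then false else true) && ((\z.true) 7))) (if false then (let u = (let v = 0 in (\w.true)) in (2 + 7)) else ((9 * 7) + (if false then 3 else 2)))))
step 1: [let@0.0.0.0] ((((6 + 4) == 0) && true) && ((\y.((if true then false else true) && ((\z.true) 7))) (if false then (let u = (let v = 0 in (\w.true)) in (2 + 7)) else ((9 * 7) + (if false then 3 else 2)))))
step 2: [delta@0.0.0] (((10 == 0) && true) && ((\y.((if true then false else true) && ((\z.true) 7))) (if false then (let u = (let v = 0 in (\w.true)) in (2 + 7)) else ((9 * 7) + (if false then 3 else 2)))))
step 3: [delta@0.0] ((false && true) && ((\y.((if true then false else true) && ((\z.true) 7))) (if false then (let u = (let v = 0 in (\w.true)) in (2 + 7)) else ((9 * 7) + (if false then 3 else 2)))))
step 4: [delta@0] (false && ((\y.((if true then false else true) && ((\z.true) 7))) (if false then (let u = (let v = 0 in (\w.true)) in (2 + 7)) else ((9 * 7) + (if false then 3 else 2)))))
step 5: [beta@1] (false && ((if true then false else true) && ((\z.true) 7)))
step 6: [if@1.0] (false && (false && ((\z.true) 7)))
step 7: [beta@1.1] (false && (false && true))
step 8: [delta@1] (false && false)
step 9: [delta@root] false

Answer: false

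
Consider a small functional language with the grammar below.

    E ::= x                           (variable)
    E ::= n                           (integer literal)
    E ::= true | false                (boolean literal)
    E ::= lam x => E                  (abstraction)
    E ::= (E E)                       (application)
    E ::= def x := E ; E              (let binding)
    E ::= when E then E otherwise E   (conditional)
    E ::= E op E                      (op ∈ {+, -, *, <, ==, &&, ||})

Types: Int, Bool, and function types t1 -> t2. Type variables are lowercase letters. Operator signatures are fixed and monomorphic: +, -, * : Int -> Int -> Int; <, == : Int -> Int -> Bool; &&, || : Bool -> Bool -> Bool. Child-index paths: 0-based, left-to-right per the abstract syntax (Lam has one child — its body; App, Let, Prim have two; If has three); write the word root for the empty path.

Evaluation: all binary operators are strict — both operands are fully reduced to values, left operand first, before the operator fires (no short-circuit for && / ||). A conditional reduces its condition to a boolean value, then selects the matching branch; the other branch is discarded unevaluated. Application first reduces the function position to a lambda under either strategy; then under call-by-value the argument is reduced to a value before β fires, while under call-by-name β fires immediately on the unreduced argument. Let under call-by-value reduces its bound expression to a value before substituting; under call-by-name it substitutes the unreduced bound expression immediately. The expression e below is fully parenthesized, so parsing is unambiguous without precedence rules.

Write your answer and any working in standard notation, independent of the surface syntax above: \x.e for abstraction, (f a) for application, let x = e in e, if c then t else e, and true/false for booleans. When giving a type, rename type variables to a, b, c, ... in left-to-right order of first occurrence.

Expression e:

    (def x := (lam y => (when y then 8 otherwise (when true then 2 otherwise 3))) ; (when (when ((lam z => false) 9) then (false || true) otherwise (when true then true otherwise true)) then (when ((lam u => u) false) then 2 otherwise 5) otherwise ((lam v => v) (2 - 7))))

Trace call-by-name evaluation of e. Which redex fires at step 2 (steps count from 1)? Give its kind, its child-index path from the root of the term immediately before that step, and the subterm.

Working:
step 0: (let x = (\y.(if y then 8 else (if true then 2 else 3))) in (if (if ((\z.false) 9) then (false || true) else (if true then true else true)) then (if ((\u.u) false) then 2 else 5) else ((\v.v) (2 - 7))))
step 1: [let@root] (if (if ((\z.false) 9) then (false || true) else (if true then true else true)) then (if ((\u.u) false) then 2 else 5) else ((\v.v) (2 - 7)))
step 2: [beta@0.0] (if (if false then (false || true) else (if true then true else true)) then (if ((\u.u) false) then 2 else 5) else ((\v.v) (2 - 7)))

Answer: beta at 0.0 : ((\z.false) 9)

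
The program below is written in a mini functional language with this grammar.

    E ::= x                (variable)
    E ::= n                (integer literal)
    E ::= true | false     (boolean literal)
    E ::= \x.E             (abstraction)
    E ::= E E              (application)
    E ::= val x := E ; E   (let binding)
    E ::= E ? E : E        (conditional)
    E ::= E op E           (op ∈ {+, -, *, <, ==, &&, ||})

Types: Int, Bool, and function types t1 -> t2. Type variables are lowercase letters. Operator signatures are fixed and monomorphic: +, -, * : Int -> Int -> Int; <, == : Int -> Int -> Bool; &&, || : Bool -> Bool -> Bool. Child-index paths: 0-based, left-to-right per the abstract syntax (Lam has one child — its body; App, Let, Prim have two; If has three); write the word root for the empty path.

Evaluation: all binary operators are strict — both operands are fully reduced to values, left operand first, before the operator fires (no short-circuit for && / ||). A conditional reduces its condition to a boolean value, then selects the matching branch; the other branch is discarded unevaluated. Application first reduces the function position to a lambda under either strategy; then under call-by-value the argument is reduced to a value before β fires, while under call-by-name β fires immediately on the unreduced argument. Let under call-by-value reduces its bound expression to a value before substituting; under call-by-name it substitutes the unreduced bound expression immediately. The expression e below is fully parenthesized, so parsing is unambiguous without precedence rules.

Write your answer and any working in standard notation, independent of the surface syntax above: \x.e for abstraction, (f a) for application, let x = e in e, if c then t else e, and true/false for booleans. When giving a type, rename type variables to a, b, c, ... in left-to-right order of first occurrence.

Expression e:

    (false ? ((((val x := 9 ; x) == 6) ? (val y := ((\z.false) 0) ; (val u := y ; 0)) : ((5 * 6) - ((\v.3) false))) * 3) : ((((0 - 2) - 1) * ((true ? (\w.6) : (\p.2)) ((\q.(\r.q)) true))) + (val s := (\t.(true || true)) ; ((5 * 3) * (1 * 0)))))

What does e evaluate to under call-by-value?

Working:
step 0: (if false then ((if ((let x = 9 in x) == 6) then (let y = ((\z.false) 0) in (let u = y in 0)) else ((5 * 6) - ((\v.3) false))) * 3) else ((((0 - 2) - 1) * ((if true then (\w.6) else (\p.2)) ((\q.(\r.q)) true))) + (let s = (\t.(true || true)) in ((5 * 3) * (1 * 0)))))
step 1: [if@root] ((((0 - 2) - 1) * ((if true then (\w.6) else (\p.2)) ((\q.(\r.q)) true))) + (let s = (\t.(true || true)) in ((5 * 3) * (1 * 0))))
step 2: [delta@0.0.0] (((-2 - 1) * ((if true then (\w.6) else (\p.2)) ((\q.(\r.q)) true))) + (let s = (\t.(true || true)) in ((5 * 3) * (1 * 0))))
step 3: [delta@0.0] ((-3 * ((if true then (\w.6) else (\p.2)) ((\q.(\r.q)) true))) + (let s = (\t.(true || true)) in ((5 * 3) * (1 * 0))))
step 4: [if@0.1.0] ((-3 * ((\w.6) ((\q.(\r.q)) true))) + (let s = (\t.(true || true)) in ((5 * 3) * (1 * 0))))
step 5: [beta@0.1.1] ((-3 * ((\w.6) (\r.true))) + (let s = (\t.(true || true)) in ((5 * 3) * (1 * 0))))
step 6: [beta@0.1] ((-3 * 6) + (let s = (\t.(true || true)) in ((5 * 3) * (1 * 0))))
step 7: [delta@0] (-18 + (let s = (\t.(true || true)) in ((5 * 3) * (1 * 0))))
step 8: [let@1] (-18 + ((5 * 3) * (1 * 0)))
step 9: [delta@1.0] (-18 + (15 * (1 * 0)))
step 10: [delta@1.1] (-18 + (15 * 0))
step 11: [delta@1] (-18 + 0)
step 12: [delta@root] -18

Answer: -18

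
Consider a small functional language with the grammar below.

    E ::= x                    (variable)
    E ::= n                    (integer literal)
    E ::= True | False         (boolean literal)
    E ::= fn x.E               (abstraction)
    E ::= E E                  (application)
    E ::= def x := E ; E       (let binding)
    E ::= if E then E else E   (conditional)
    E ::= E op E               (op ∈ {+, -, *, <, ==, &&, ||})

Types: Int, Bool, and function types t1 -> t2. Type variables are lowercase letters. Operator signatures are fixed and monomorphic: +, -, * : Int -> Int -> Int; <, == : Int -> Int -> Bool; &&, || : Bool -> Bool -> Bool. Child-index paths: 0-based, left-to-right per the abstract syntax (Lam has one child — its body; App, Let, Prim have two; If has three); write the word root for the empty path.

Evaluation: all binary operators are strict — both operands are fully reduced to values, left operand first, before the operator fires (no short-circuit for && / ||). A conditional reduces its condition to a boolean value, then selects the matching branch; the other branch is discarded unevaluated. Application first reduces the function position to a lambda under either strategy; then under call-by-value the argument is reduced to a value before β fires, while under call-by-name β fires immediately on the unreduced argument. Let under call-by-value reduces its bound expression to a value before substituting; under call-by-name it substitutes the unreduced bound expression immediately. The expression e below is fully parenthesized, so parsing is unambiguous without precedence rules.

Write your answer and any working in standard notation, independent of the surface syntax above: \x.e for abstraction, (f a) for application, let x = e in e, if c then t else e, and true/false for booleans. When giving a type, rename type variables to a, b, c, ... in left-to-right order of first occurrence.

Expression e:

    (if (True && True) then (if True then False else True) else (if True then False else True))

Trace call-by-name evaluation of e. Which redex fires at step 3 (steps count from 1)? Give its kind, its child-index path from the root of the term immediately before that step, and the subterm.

Answer: if at root : (if true then false else true)

Working:
step 0: (if (true && true) then (if true then false else true) else (if true then false else true))
step 1: [delta@0] (if true then (if true then false else true) else (if true then false else true))
step 2: [if@root] (if true then false else true)
step 3: [if@root] false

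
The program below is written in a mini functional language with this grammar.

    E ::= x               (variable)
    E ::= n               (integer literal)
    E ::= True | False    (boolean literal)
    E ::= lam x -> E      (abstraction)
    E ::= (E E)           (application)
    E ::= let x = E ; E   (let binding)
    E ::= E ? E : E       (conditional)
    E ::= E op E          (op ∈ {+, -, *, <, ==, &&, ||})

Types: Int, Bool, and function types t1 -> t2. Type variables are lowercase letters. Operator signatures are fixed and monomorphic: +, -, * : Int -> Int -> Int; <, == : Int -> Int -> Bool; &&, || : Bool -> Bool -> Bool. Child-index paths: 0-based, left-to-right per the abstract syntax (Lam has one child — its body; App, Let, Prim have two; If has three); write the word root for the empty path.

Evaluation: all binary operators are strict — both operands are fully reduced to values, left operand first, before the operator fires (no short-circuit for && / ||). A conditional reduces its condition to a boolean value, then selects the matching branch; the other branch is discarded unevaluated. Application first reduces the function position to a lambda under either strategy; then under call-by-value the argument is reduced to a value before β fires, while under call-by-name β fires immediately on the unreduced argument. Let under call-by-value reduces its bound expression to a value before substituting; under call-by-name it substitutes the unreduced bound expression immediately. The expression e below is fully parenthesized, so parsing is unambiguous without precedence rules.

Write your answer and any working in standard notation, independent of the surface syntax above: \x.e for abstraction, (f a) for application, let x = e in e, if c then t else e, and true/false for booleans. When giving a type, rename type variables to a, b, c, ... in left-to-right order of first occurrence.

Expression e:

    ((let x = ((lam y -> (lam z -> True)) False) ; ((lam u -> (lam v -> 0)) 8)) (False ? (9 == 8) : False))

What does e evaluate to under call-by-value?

Working:
step 0: ((let x = ((\y.(\z.true)) false) in ((\u.(\v.0)) 8)) (if false then (9 == 8) else false))
step 1: [beta@0.0] ((let x = (\z.true) in ((\u.(\v.0)) 8)) (if false then (9 == 8) else false))
step 2: [let@0] (((\u.(\v.0)) 8) (if false then (9 == 8) else false))
step 3: [beta@0] ((\v.0) (if false then (9 == 8) else false))
step 4: [if@1] ((\v.0) false)
step 5: [beta@root] 0

Answer: 0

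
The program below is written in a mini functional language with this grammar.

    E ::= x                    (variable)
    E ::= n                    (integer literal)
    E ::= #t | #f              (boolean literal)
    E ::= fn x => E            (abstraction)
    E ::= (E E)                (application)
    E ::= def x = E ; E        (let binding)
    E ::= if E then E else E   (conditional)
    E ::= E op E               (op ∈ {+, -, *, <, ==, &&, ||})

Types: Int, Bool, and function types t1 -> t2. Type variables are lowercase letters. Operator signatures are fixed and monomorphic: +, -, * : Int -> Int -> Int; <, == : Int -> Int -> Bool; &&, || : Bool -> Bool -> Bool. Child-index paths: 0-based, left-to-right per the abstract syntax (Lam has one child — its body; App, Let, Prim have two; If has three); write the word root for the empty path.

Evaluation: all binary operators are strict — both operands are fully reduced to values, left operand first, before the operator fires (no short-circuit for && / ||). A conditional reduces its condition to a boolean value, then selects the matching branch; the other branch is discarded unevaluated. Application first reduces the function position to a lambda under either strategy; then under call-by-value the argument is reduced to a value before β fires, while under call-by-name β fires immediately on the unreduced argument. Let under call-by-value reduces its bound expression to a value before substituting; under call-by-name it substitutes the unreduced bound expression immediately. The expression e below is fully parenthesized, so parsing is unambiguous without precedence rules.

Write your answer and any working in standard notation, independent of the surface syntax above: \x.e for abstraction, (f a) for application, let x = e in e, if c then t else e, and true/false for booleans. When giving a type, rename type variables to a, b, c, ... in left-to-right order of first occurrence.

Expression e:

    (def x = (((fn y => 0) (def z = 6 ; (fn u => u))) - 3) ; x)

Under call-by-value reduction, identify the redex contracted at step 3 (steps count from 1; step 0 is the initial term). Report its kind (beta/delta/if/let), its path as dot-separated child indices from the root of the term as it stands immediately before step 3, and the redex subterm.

Trace:
step 0: (let x = (((\y.0) (let z = 6 in (\u.u))) - 3) in x)
step 1: [let@0.0.1] (let x = (((\y.0) (\u.u)) - 3) in x)
step 2: [beta@0.0] (let x = (0 - 3) in x)
step 3: [delta@0] (let x = -3 in x)

Answer: delta at 0 : (0 - 3)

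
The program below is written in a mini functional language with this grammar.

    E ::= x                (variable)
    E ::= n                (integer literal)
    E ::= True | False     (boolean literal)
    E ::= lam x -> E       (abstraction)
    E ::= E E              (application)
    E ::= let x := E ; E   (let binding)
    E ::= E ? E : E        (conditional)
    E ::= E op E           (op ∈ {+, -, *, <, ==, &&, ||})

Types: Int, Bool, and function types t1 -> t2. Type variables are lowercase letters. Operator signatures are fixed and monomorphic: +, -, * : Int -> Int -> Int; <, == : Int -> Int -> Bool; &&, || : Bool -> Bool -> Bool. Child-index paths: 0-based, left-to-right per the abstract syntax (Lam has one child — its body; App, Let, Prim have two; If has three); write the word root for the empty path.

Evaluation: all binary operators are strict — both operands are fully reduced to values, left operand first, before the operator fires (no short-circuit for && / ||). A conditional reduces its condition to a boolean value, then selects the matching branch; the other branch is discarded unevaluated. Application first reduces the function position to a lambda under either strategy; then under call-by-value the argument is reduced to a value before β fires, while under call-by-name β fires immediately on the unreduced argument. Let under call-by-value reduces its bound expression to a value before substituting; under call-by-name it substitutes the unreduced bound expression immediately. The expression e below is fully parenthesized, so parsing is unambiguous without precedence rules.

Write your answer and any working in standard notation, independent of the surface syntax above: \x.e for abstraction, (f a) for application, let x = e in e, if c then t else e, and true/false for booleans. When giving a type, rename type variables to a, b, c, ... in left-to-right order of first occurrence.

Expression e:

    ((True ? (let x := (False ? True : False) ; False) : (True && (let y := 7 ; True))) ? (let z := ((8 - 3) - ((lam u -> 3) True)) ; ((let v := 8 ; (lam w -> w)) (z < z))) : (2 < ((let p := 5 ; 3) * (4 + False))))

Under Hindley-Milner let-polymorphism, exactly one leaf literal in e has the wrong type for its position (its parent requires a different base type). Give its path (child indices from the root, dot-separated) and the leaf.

Answer: 2.1.1.1 : false

Working:
  unify Bool ~ Bool
  unify Bool ~ Bool
  unify Bool ~ Bool
let x : Bool
  unify Bool ~ Bool
let y : Int
  unify Bool ~ Bool
  unify Bool ~ Bool
  unify Bool ~ Bool
  unify Int ~ Int
  unify Int ~ Int
  unify Int ~ Int
\u._ : a -> Int
  unify a -> Int ~ Bool -> b
  unify a ~ Bool
  unify Int ~ b
_ _ : Int
  unify Int ~ Int
let z : Int
let v : Int
w : c
\w._ : c -> c
z : Int
  unify Int ~ Int
z : Int
  unify Int ~ Int
  unify c -> c ~ Bool -> d
  unify c ~ Bool
  unify Bool ~ d
_ _ : Bool
  unify Int ~ Int
let p : Int
  unify Int ~ Int
  unify Int ~ Int
  unify Bool ~ Int
  FAIL: mismatch Bool ~ Int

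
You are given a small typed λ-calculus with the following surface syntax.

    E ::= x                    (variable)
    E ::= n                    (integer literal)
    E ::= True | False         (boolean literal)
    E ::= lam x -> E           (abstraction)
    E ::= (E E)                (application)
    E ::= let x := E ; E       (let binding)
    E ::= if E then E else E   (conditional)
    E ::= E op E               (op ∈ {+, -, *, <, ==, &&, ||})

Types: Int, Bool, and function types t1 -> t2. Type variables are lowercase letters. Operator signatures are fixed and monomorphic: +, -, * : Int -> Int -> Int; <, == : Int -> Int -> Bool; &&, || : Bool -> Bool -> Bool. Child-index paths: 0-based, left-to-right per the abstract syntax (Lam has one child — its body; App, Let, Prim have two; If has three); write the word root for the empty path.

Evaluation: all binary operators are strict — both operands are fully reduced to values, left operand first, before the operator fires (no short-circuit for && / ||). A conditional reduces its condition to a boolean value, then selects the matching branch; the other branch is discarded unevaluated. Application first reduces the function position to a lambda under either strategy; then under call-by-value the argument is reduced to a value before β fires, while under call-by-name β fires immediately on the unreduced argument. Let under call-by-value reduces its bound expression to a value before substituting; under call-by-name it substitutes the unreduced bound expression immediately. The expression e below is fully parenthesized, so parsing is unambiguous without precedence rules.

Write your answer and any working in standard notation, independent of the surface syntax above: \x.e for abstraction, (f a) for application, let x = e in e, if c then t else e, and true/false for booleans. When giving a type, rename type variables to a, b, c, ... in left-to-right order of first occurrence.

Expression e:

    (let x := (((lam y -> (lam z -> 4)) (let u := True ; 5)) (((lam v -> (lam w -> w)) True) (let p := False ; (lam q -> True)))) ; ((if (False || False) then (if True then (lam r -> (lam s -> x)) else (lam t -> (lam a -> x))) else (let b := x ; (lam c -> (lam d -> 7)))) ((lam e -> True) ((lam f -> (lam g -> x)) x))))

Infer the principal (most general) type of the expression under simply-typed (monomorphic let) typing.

Derivation:
\z._ : b -> Int
\y._ : a -> b -> Int
let u : Bool
  unify a -> b -> Int ~ Int -> c
  unify a ~ Int
  unify b -> Int ~ c
_ _ : b -> Int
w : e
\w._ : e -> e
\v._ : d -> e -> e
  unify d -> e -> e ~ Bool -> f
  unify d ~ Bool
  unify e -> e ~ f
_ _ : e -> e
let p : Bool
\q._ : g -> Bool
  unify e -> e ~ (g -> Bool) -> h
  unify e ~ g -> Bool
  unify g -> Bool ~ h
_ _ : g -> Bool
  unify b -> Int ~ (g -> Bool) -> i
  unify b ~ g -> Bool
  unify Int ~ i
_ _ : Int
let x : Int
  unify Bool ~ Bool
  unify Bool ~ Bool
  unify Bool ~ Bool
  unify Bool ~ Bool
x : Int
\s._ : k -> Int
\r._ : j -> k -> Int
x : Int
\a._ : m -> Int
\t._ : l -> m -> Int
  unify j -> k -> Int ~ l -> m -> Int
  unify j ~ l
  unify k -> Int ~ m -> Int
  unify k ~ m
  unify Int ~ Int
x : Int
let b : Int
\d._ : o -> Int
\c._ : n -> o -> Int
  unify l -> m -> Int ~ n -> o -> Int
  unify l ~ n
  unify m -> Int ~ o -> Int
  unify m ~ o
  unify Int ~ Int
\e._ : p -> Bool
x : Int
\g._ : r -> Int
\f._ : q -> r -> Int
x : Int
  unify q -> r -> Int ~ Int -> s
  unify q ~ Int
  unify r -> Int ~ s
_ _ : r -> Int
  unify p -> Bool ~ (r -> Int) -> t
  unify p ~ r -> Int
  unify Bool ~ t
_ _ : Bool
  unify n -> o -> Int ~ Bool -> u
  unify n ~ Bool
  unify o -> Int ~ u
_ _ : o -> Int

Answer: a -> Int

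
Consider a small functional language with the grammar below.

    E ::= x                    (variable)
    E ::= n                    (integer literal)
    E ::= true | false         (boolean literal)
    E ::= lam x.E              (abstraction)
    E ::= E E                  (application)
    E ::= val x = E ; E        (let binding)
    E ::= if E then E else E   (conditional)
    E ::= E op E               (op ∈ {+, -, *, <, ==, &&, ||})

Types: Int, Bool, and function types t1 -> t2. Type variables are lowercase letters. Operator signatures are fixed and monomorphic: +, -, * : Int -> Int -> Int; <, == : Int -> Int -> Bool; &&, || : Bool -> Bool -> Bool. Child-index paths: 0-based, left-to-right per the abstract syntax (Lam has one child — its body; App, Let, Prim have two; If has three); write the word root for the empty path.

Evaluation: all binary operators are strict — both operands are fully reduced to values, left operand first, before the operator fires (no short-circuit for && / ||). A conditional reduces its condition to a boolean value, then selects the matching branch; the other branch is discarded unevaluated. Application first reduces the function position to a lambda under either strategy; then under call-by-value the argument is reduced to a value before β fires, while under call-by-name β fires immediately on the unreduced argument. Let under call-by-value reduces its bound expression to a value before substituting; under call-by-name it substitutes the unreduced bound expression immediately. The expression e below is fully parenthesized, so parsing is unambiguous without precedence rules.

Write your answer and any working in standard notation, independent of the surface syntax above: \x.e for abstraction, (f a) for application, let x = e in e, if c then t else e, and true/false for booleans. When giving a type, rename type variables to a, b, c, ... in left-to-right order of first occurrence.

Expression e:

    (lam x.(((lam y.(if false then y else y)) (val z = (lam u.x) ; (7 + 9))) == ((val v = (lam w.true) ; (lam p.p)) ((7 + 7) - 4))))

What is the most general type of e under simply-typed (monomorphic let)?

Answer: a -> Bool

Working:
  unify Bool ~ Bool
y : b
y : b
  unify b ~ b
\y._ : b -> b
x : a
\u._ : c -> a
let z : c -> a
  unify Int ~ Int
  unify Int ~ Int
  unify b -> b ~ Int -> d
  unify b ~ Int
  unify Int ~ d
_ _ : Int
  unify Int ~ Int
\w._ : e -> Bool
let v : e -> Bool
p : f
\p._ : f -> f
  unify Int ~ Int
  unify Int ~ Int
  unify Int ~ Int
  unify Int ~ Int
  unify f -> f ~ Int -> g
  unify f ~ Int
  unify Int ~ g
_ _ : Int
  unify Int ~ Int
\x._ : a -> Bool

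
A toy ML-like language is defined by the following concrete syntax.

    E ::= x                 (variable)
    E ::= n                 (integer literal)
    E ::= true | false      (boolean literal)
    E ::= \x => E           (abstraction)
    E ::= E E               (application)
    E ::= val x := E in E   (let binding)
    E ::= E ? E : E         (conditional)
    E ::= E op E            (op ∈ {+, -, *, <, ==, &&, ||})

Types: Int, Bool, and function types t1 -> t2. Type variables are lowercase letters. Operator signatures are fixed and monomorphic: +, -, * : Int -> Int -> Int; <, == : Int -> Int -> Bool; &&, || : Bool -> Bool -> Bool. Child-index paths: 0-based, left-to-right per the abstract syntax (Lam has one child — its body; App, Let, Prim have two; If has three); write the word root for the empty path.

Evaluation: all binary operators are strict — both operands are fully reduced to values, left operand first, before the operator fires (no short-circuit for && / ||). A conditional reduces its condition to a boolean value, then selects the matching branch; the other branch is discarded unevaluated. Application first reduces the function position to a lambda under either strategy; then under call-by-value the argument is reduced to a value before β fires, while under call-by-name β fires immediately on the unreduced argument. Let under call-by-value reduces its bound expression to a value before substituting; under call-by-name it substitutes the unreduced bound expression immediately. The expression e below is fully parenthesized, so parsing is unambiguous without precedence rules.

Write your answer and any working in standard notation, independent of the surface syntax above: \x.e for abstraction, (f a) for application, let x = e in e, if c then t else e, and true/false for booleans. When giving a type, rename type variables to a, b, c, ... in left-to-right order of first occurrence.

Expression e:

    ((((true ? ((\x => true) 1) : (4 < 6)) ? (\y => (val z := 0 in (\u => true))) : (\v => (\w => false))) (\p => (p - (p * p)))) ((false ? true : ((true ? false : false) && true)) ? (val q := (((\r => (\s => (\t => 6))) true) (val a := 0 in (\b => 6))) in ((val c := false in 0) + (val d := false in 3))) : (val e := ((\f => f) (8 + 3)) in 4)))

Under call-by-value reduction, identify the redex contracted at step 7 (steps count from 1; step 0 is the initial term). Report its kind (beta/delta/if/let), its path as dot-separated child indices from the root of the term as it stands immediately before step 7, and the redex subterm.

Working:
step 0: (((if (if true then ((\x.true) 1) else (4 < 6)) then (\y.(let z = 0 in (\u.true))) else (\v.(\w.false))) (\p.(p - (p * p)))) (if (if false then true else ((if true then false else false) && true)) then (let q = (((\r.(\s.(\t.6))) true) (let a = 0 in (\b.6))) in ((let c = false in 0) + (let d = false in 3))) else (let e = ((\f.f) (8 + 3)) in 4)))
step 1: [if@0.0.0] (((if ((\x.true) 1) then (\y.(let z = 0 in (\u.true))) else (\v.(\w.false))) (\p.(p - (p * p)))) (if (if false then true else ((if true then false else false) && true)) then (let q = (((\r.(\s.(\t.6))) true) (let a = 0 in (\b.6))) in ((let c = false in 0) + (let d = false in 3))) else (let e = ((\f.f) (8 + 3)) in 4)))
step 2: [beta@0.0.0] (((if true then (\y.(let z = 0 in (\u.true))) else (\v.(\w.false))) (\p.(p - (p * p)))) (if (if false then true else ((if true then false else false) && true)) then (let q = (((\r.(\s.(\t.6))) true) (let a = 0 in (\b.6))) in ((let c = false in 0) + (let d = false in 3))) else (let e = ((\f.f) (8 + 3)) in 4)))
step 3: [if@0.0] (((\y.(let z = 0 in (\u.true))) (\p.(p - (p * p)))) (if (if false then true else ((if true then false else false) && true)) then (let q = (((\r.(\s.(\t.6))) true) (let a = 0 in (\b.6))) in ((let c = false in 0) + (let d = false in 3))) else (let e = ((\f.f) (8 + 3)) in 4)))
step 4: [beta@0] ((let z = 0 in (\u.true)) (if (if false then true else ((if true then false else false) && true)) then (let q = (((\r.(\s.(\t.6))) true) (let a = 0 in (\b.6))) in ((let c = false in 0) + (let d = false in 3))) else (let e = ((\f.f) (8 + 3)) in 4)))
step 5: [let@0] ((\u.true) (if (if false then true else ((if true then false else false) && true)) then (let q = (((\r.(\s.(\t.6))) true) (let a = 0 in (\b.6))) in ((let c = false in 0) + (let d = false in 3))) else (let e = ((\f.f) (8 + 3)) in 4)))
step 6: [if@1.0] ((\u.true) (if ((if true then false else false) && true) then (let q = (((\r.(\s.(\t.6))) true) (let a = 0 in (\b.6))) in ((let c = false in 0) + (let d = false in 3))) else (let e = ((\f.f) (8 + 3)) in 4)))
step 7: [if@1.0.0] ((\u.true) (if (false && true) then (let q = (((\r.(\s.(\t.6))) true) (let a = 0 in (\b.6))) in ((let c = false in 0) + (let d = false in 3))) else (let e = ((\f.f) (8 + 3)) in 4)))

Answer: if at 1.0.0 : (if true then false else false)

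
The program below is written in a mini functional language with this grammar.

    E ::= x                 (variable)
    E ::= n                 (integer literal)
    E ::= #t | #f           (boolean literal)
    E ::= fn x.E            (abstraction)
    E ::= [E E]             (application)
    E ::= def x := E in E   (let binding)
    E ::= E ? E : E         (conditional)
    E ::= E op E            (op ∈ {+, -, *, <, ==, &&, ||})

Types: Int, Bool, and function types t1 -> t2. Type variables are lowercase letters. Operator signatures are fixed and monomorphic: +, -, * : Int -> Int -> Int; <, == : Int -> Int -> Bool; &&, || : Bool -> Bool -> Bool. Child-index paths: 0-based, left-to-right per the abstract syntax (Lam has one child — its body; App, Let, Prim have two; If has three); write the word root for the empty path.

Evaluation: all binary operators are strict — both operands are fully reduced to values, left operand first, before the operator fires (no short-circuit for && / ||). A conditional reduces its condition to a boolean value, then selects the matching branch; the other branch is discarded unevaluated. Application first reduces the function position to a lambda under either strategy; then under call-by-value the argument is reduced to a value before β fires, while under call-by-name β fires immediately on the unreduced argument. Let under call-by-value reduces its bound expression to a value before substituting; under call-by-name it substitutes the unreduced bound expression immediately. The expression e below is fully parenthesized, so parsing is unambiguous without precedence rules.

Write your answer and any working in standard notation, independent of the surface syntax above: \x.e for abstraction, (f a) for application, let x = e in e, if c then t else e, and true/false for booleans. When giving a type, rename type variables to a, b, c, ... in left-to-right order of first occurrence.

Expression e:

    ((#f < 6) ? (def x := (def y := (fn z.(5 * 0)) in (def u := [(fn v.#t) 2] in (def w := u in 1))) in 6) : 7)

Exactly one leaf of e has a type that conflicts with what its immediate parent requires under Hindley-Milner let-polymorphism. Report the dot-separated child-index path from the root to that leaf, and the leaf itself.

Answer: 0.0 : false

Derivation:
  unify Bool ~ Int
  FAIL: mismatch Bool ~ Int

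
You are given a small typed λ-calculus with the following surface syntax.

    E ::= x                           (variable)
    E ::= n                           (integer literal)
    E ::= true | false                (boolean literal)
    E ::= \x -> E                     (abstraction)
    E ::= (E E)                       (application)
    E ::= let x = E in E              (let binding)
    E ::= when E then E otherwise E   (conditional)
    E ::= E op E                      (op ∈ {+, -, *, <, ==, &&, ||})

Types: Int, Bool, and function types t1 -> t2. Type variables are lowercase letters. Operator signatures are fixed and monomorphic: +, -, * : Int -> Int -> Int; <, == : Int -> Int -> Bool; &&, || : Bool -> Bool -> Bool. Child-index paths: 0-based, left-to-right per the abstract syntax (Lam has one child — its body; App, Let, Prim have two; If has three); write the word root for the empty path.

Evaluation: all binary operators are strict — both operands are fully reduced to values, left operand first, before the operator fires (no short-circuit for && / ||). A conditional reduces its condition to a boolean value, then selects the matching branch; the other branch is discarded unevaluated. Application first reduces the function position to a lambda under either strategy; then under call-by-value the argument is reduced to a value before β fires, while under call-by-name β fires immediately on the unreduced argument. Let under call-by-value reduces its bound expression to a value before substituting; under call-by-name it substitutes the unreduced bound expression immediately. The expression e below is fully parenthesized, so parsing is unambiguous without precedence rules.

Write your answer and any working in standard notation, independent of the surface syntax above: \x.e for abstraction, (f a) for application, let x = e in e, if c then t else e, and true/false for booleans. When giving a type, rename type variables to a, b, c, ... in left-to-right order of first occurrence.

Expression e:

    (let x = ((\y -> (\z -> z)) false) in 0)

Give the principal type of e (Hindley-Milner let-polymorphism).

Answer: Int

Working:
z : b
\z._ : b -> b
\y._ : a -> b -> b
  unify a -> b -> b ~ Bool -> c
  unify a ~ Bool
  unify b -> b ~ c
_ _ : b -> b
let x : forall. b -> b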